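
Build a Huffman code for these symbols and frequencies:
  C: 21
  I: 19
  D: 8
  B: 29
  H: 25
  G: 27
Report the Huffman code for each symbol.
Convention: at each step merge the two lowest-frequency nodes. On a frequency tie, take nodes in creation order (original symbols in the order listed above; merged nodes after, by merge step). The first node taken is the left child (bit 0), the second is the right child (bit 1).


Huffman tree construction:
Step 1: Merge D(8) + I(19) = 27
Step 2: Merge C(21) + H(25) = 46
Step 3: Merge G(27) + (D+I)(27) = 54
Step 4: Merge B(29) + (C+H)(46) = 75
Step 5: Merge (G+(D+I))(54) + (B+(C+H))(75) = 129
Read each symbol's code off the tree from the root (left child = 0, right child = 1).

Codes:
  C: 110 (length 3)
  I: 011 (length 3)
  D: 010 (length 3)
  B: 10 (length 2)
  H: 111 (length 3)
  G: 00 (length 2)
Average code length: 331/129 = 2.5659 bits/symbol


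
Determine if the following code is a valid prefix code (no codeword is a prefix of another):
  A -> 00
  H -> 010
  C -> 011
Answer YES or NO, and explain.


Checking each pair (does one codeword prefix another?):
  A='00' vs H='010': no prefix
  A='00' vs C='011': no prefix
  H='010' vs A='00': no prefix
  H='010' vs C='011': no prefix
  C='011' vs A='00': no prefix
  C='011' vs H='010': no prefix
No violation found over all pairs.

YES -- this is a valid prefix code. No codeword is a prefix of any other codeword.


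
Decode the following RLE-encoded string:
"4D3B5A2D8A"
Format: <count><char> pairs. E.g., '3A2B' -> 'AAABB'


Expanding each <count><char> pair:
  4D -> 'DDDD'
  3B -> 'BBB'
  5A -> 'AAAAA'
  2D -> 'DD'
  8A -> 'AAAAAAAA'

Decoded = DDDDBBBAAAAADDAAAAAAAA


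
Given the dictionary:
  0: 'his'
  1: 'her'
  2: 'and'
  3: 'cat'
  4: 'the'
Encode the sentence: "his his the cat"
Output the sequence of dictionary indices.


Look up each word in the dictionary:
  'his' -> 0
  'his' -> 0
  'the' -> 4
  'cat' -> 3

Encoded: [0, 0, 4, 3]


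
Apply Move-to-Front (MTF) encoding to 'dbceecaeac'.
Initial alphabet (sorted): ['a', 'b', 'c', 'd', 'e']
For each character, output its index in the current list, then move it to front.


MTF encoding:
'd': index 3 in ['a', 'b', 'c', 'd', 'e'] -> ['d', 'a', 'b', 'c', 'e']
'b': index 2 in ['d', 'a', 'b', 'c', 'e'] -> ['b', 'd', 'a', 'c', 'e']
'c': index 3 in ['b', 'd', 'a', 'c', 'e'] -> ['c', 'b', 'd', 'a', 'e']
'e': index 4 in ['c', 'b', 'd', 'a', 'e'] -> ['e', 'c', 'b', 'd', 'a']
'e': index 0 in ['e', 'c', 'b', 'd', 'a'] -> ['e', 'c', 'b', 'd', 'a']
'c': index 1 in ['e', 'c', 'b', 'd', 'a'] -> ['c', 'e', 'b', 'd', 'a']
'a': index 4 in ['c', 'e', 'b', 'd', 'a'] -> ['a', 'c', 'e', 'b', 'd']
'e': index 2 in ['a', 'c', 'e', 'b', 'd'] -> ['e', 'a', 'c', 'b', 'd']
'a': index 1 in ['e', 'a', 'c', 'b', 'd'] -> ['a', 'e', 'c', 'b', 'd']
'c': index 2 in ['a', 'e', 'c', 'b', 'd'] -> ['c', 'a', 'e', 'b', 'd']


Output: [3, 2, 3, 4, 0, 1, 4, 2, 1, 2]


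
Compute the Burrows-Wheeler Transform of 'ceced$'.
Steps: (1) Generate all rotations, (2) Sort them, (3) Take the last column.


Rotations (sorted):
  0: $ceced -> last char: d
  1: ceced$ -> last char: $
  2: ced$ce -> last char: e
  3: d$cece -> last char: e
  4: eced$c -> last char: c
  5: ed$cec -> last char: c


BWT = d$eecc


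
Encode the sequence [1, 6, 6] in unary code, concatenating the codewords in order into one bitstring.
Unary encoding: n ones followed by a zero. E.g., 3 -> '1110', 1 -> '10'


Encode each number as n ones followed by a terminating 0:
  1 -> 10 (2 bits)
  6 -> 1111110 (7 bits)
  6 -> 1111110 (7 bits)
Total length = 2 + 7 + 7 = 16 bits.

Unary([1, 6, 6]) = 1011111101111110 (16 bits)


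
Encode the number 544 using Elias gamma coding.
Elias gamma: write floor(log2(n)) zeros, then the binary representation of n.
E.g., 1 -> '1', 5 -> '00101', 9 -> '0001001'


num_bits = floor(log2(544)) + 1 = 10
leading_zeros = num_bits - 1 = 9
binary(544) = 1000100000

Elias gamma(544) = '000000000' + '1000100000' = 0000000001000100000 (19 bits)


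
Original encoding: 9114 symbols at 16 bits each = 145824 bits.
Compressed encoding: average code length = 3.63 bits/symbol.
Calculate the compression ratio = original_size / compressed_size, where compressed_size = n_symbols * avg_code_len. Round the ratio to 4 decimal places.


original_size = n_symbols * orig_bits = 9114 * 16 = 145824 bits
compressed_size = n_symbols * avg_code_len = 9114 * 3.63 = 33083.82 bits
ratio = original_size / compressed_size = 145824 / 33083.82 = 4.4077

Compression ratio = 4.4077


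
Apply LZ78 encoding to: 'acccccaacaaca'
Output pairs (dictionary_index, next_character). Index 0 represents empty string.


LZ78 encoding steps:
Dictionary: {0: ''}
Step 1: w='' (idx 0), next='a' -> output (0, 'a'), add 'a' as idx 1
Step 2: w='' (idx 0), next='c' -> output (0, 'c'), add 'c' as idx 2
Step 3: w='c' (idx 2), next='c' -> output (2, 'c'), add 'cc' as idx 3
Step 4: w='cc' (idx 3), next='a' -> output (3, 'a'), add 'cca' as idx 4
Step 5: w='a' (idx 1), next='c' -> output (1, 'c'), add 'ac' as idx 5
Step 6: w='a' (idx 1), next='a' -> output (1, 'a'), add 'aa' as idx 6
Step 7: w='c' (idx 2), next='a' -> output (2, 'a'), add 'ca' as idx 7


Encoded: [(0, 'a'), (0, 'c'), (2, 'c'), (3, 'a'), (1, 'c'), (1, 'a'), (2, 'a')]


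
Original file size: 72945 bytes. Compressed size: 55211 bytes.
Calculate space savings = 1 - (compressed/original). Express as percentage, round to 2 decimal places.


ratio = compressed/original = 55211/72945 = 0.756885
savings = 1 - ratio = 1 - 0.756885 = 0.243115
as a percentage: 0.243115 * 100 = 24.31%

Space savings = 1 - 55211/72945 = 24.31%


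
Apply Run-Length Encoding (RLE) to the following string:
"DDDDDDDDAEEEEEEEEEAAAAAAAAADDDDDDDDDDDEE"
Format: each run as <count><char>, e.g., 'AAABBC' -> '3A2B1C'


Scanning runs left to right:
  i=0: run of 'D' x 8 -> '8D'
  i=8: run of 'A' x 1 -> '1A'
  i=9: run of 'E' x 9 -> '9E'
  i=18: run of 'A' x 9 -> '9A'
  i=27: run of 'D' x 11 -> '11D'
  i=38: run of 'E' x 2 -> '2E'

RLE = 8D1A9E9A11D2E


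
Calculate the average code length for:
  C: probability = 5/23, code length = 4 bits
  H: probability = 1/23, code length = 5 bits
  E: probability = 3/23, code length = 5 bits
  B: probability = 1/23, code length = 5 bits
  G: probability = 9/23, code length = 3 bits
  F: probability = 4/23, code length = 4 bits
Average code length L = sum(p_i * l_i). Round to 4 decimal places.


Weighted contributions p_i * l_i:
  C: (5/23) * 4 = 20/23
  H: (1/23) * 5 = 5/23
  E: (3/23) * 5 = 15/23
  B: (1/23) * 5 = 5/23
  G: (9/23) * 3 = 27/23
  F: (4/23) * 4 = 16/23
Sum = (20 + 5 + 15 + 5 + 27 + 16)/23 = 88/23

L = 88/23 = 3.8261 bits/symbol


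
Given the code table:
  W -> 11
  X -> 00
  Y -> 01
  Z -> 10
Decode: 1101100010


Decoding:
11 -> W
01 -> Y
10 -> Z
00 -> X
10 -> Z


Result: WYZXZ


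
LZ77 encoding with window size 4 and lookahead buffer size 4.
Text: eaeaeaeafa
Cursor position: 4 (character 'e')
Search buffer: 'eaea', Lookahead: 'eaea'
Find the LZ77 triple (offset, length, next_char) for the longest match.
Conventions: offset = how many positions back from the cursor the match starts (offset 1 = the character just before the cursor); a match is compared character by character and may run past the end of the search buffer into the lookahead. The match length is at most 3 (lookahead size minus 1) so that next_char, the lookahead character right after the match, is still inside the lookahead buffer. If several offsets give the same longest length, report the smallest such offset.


Try each offset into the search buffer:
  offset=1 (pos 3, char 'a'): match length 0
  offset=2 (pos 2, char 'e'): match length 3
  offset=3 (pos 1, char 'a'): match length 0
  offset=4 (pos 0, char 'e'): match length 3
Longest match has length 3, found at offsets 2, 4; take the smallest, offset 2.
next_char = character at position 4 + 3 = 7 -> 'a'

Best match: offset=2, length=3 (matching 'eae' starting at position 2)
LZ77 triple: (2, 3, 'a')


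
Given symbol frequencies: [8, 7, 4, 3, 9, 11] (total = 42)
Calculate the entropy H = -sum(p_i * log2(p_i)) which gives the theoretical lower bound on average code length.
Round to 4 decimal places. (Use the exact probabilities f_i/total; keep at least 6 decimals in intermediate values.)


Per-symbol terms -p_i * log2(p_i) with p_i = f_i/42:
  p = 8/42 = 0.190476: log2(p) = -2.392317, -p*log2(p) = 0.455680
  p = 7/42 = 0.166667: log2(p) = -2.584963, -p*log2(p) = 0.430827
  p = 4/42 = 0.095238: log2(p) = -3.392317, -p*log2(p) = 0.323078
  p = 3/42 = 0.071429: log2(p) = -3.807355, -p*log2(p) = 0.271954
  p = 9/42 = 0.214286: log2(p) = -2.222392, -p*log2(p) = 0.476227
  p = 11/42 = 0.261905: log2(p) = -1.932886, -p*log2(p) = 0.506232
H = 0.455680 + 0.430827 + 0.323078 + 0.271954 + 0.476227 + 0.506232 = 2.463998

H = 2.464 bits/symbol


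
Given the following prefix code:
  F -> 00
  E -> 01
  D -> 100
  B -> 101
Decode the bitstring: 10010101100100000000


Decoding step by step:
Bits 100 -> D
Bits 101 -> B
Bits 01 -> E
Bits 100 -> D
Bits 100 -> D
Bits 00 -> F
Bits 00 -> F
Bits 00 -> F


Decoded message: DBEDDFFF


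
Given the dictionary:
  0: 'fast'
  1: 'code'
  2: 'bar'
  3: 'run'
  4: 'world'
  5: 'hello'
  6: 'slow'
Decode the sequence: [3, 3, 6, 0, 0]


Look up each index in the dictionary:
  3 -> 'run'
  3 -> 'run'
  6 -> 'slow'
  0 -> 'fast'
  0 -> 'fast'

Decoded: "run run slow fast fast"


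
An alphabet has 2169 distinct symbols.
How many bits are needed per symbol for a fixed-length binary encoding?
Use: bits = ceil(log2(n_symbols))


log2(2169) = 11.0828
Bracket: 2^11 = 2048 < 2169 <= 2^12 = 4096
So ceil(log2(2169)) = 12

bits = ceil(log2(2169)) = ceil(11.0828) = 12 bits


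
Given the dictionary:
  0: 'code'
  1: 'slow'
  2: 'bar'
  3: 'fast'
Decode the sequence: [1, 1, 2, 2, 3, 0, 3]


Look up each index in the dictionary:
  1 -> 'slow'
  1 -> 'slow'
  2 -> 'bar'
  2 -> 'bar'
  3 -> 'fast'
  0 -> 'code'
  3 -> 'fast'

Decoded: "slow slow bar bar fast code fast"


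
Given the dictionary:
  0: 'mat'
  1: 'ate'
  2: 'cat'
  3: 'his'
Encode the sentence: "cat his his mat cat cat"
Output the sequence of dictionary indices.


Look up each word in the dictionary:
  'cat' -> 2
  'his' -> 3
  'his' -> 3
  'mat' -> 0
  'cat' -> 2
  'cat' -> 2

Encoded: [2, 3, 3, 0, 2, 2]


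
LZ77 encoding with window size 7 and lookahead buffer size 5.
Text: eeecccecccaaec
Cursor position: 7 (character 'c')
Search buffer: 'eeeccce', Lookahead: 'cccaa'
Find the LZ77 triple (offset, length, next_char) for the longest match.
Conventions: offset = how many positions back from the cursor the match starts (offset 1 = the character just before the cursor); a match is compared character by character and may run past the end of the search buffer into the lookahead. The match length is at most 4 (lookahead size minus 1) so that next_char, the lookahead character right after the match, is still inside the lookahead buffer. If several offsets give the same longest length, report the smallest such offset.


Try each offset into the search buffer:
  offset=1 (pos 6, char 'e'): match length 0
  offset=2 (pos 5, char 'c'): match length 1
  offset=3 (pos 4, char 'c'): match length 2
  offset=4 (pos 3, char 'c'): match length 3
  offset=5 (pos 2, char 'e'): match length 0
  offset=6 (pos 1, char 'e'): match length 0
  offset=7 (pos 0, char 'e'): match length 0
Longest match has length 3 at offset 4.
next_char = character at position 7 + 3 = 10 -> 'a'

Best match: offset=4, length=3 (matching 'ccc' starting at position 3)
LZ77 triple: (4, 3, 'a')


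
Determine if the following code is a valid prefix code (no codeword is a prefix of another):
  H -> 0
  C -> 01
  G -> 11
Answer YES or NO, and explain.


Checking each pair (does one codeword prefix another?):
  H='0' vs C='01': prefix -- VIOLATION

NO -- this is NOT a valid prefix code. H (0) is a prefix of C (01).


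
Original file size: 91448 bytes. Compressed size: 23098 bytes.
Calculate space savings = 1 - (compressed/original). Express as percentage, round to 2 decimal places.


ratio = compressed/original = 23098/91448 = 0.252581
savings = 1 - ratio = 1 - 0.252581 = 0.747419
as a percentage: 0.747419 * 100 = 74.74%

Space savings = 1 - 23098/91448 = 74.74%


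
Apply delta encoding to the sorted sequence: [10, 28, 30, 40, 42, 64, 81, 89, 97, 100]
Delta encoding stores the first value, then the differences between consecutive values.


First value: 10
Deltas:
  28 - 10 = 18
  30 - 28 = 2
  40 - 30 = 10
  42 - 40 = 2
  64 - 42 = 22
  81 - 64 = 17
  89 - 81 = 8
  97 - 89 = 8
  100 - 97 = 3


Delta encoded: [10, 18, 2, 10, 2, 22, 17, 8, 8, 3]


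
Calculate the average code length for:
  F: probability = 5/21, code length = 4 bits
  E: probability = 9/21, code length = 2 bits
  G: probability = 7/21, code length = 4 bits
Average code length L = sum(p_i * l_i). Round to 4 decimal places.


Weighted contributions p_i * l_i:
  F: (5/21) * 4 = 20/21
  E: (9/21) * 2 = 18/21
  G: (7/21) * 4 = 28/21
Sum = (20 + 18 + 28)/21 = 66/21

L = 66/21 = 3.1429 bits/symbol


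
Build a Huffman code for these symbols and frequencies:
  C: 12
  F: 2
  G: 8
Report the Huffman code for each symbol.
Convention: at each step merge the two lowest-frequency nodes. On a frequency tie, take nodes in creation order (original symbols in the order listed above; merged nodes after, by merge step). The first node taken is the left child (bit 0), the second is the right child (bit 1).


Huffman tree construction:
Step 1: Merge F(2) + G(8) = 10
Step 2: Merge (F+G)(10) + C(12) = 22
Read each symbol's code off the tree from the root (left child = 0, right child = 1).

Codes:
  C: 1 (length 1)
  F: 00 (length 2)
  G: 01 (length 2)
Average code length: 32/22 = 1.4545 bits/symbol


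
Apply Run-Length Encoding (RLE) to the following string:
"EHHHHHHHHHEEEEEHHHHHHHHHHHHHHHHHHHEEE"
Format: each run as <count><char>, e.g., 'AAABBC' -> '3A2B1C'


Scanning runs left to right:
  i=0: run of 'E' x 1 -> '1E'
  i=1: run of 'H' x 9 -> '9H'
  i=10: run of 'E' x 5 -> '5E'
  i=15: run of 'H' x 19 -> '19H'
  i=34: run of 'E' x 3 -> '3E'

RLE = 1E9H5E19H3E


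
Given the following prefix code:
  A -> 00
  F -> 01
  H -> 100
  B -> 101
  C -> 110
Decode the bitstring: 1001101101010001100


Decoding step by step:
Bits 100 -> H
Bits 110 -> C
Bits 110 -> C
Bits 101 -> B
Bits 00 -> A
Bits 01 -> F
Bits 100 -> H


Decoded message: HCCBAFH


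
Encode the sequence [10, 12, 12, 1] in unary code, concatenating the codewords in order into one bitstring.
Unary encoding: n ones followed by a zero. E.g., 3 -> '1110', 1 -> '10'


Encode each number as n ones followed by a terminating 0:
  10 -> 11111111110 (11 bits)
  12 -> 1111111111110 (13 bits)
  12 -> 1111111111110 (13 bits)
  1 -> 10 (2 bits)
Total length = 11 + 13 + 13 + 2 = 39 bits.

Unary([10, 12, 12, 1]) = 111111111101111111111110111111111111010 (39 bits)


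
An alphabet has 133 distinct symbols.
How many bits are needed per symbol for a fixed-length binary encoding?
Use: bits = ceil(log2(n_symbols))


log2(133) = 7.0553
Bracket: 2^7 = 128 < 133 <= 2^8 = 256
So ceil(log2(133)) = 8

bits = ceil(log2(133)) = ceil(7.0553) = 8 bits


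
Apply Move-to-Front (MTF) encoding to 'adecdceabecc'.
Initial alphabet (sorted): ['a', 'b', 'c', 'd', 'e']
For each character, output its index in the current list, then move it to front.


MTF encoding:
'a': index 0 in ['a', 'b', 'c', 'd', 'e'] -> ['a', 'b', 'c', 'd', 'e']
'd': index 3 in ['a', 'b', 'c', 'd', 'e'] -> ['d', 'a', 'b', 'c', 'e']
'e': index 4 in ['d', 'a', 'b', 'c', 'e'] -> ['e', 'd', 'a', 'b', 'c']
'c': index 4 in ['e', 'd', 'a', 'b', 'c'] -> ['c', 'e', 'd', 'a', 'b']
'd': index 2 in ['c', 'e', 'd', 'a', 'b'] -> ['d', 'c', 'e', 'a', 'b']
'c': index 1 in ['d', 'c', 'e', 'a', 'b'] -> ['c', 'd', 'e', 'a', 'b']
'e': index 2 in ['c', 'd', 'e', 'a', 'b'] -> ['e', 'c', 'd', 'a', 'b']
'a': index 3 in ['e', 'c', 'd', 'a', 'b'] -> ['a', 'e', 'c', 'd', 'b']
'b': index 4 in ['a', 'e', 'c', 'd', 'b'] -> ['b', 'a', 'e', 'c', 'd']
'e': index 2 in ['b', 'a', 'e', 'c', 'd'] -> ['e', 'b', 'a', 'c', 'd']
'c': index 3 in ['e', 'b', 'a', 'c', 'd'] -> ['c', 'e', 'b', 'a', 'd']
'c': index 0 in ['c', 'e', 'b', 'a', 'd'] -> ['c', 'e', 'b', 'a', 'd']


Output: [0, 3, 4, 4, 2, 1, 2, 3, 4, 2, 3, 0]


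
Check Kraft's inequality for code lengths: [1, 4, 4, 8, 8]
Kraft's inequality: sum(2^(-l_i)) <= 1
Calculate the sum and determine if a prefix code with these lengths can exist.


Sum = 2^(-1) + 2^(-4) + 2^(-4) + 2^(-8) + 2^(-8)
    = 0.5 + 0.0625 + 0.0625 + 0.00390625 + 0.00390625
    = 162/256 = 0.6328125
Since 0.6328125 <= 1, Kraft's inequality IS satisfied.
A prefix code with these lengths CAN exist.

Kraft sum = 0.6328125. Satisfied.


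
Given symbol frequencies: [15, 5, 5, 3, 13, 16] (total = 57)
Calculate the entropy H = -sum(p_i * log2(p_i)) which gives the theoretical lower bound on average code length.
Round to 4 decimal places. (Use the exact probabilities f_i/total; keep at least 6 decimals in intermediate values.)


Per-symbol terms -p_i * log2(p_i) with p_i = f_i/57:
  p = 15/57 = 0.263158: log2(p) = -1.925999, -p*log2(p) = 0.506842
  p = 5/57 = 0.087719: log2(p) = -3.510962, -p*log2(p) = 0.307979
  p = 5/57 = 0.087719: log2(p) = -3.510962, -p*log2(p) = 0.307979
  p = 3/57 = 0.052632: log2(p) = -4.247928, -p*log2(p) = 0.223575
  p = 13/57 = 0.228070: log2(p) = -2.132450, -p*log2(p) = 0.486348
  p = 16/57 = 0.280702: log2(p) = -1.832890, -p*log2(p) = 0.514495
H = 0.506842 + 0.307979 + 0.307979 + 0.223575 + 0.486348 + 0.514495 = 2.347218

H = 2.3472 bits/symbol


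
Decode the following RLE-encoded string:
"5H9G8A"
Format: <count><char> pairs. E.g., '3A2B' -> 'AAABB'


Expanding each <count><char> pair:
  5H -> 'HHHHH'
  9G -> 'GGGGGGGGG'
  8A -> 'AAAAAAAA'

Decoded = HHHHHGGGGGGGGGAAAAAAAA


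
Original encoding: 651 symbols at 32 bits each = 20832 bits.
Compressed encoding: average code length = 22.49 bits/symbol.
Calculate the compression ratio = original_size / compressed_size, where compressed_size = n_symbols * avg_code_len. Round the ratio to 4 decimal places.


original_size = n_symbols * orig_bits = 651 * 32 = 20832 bits
compressed_size = n_symbols * avg_code_len = 651 * 22.49 = 14640.99 bits
ratio = original_size / compressed_size = 20832 / 14640.99 = 1.4229

Compression ratio = 1.4229


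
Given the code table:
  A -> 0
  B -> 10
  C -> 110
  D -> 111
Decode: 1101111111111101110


Decoding:
110 -> C
111 -> D
111 -> D
111 -> D
110 -> C
111 -> D
0 -> A


Result: CDDDCDA


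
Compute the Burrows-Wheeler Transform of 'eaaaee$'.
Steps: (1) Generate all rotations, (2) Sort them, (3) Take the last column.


Rotations (sorted):
  0: $eaaaee -> last char: e
  1: aaaee$e -> last char: e
  2: aaee$ea -> last char: a
  3: aee$eaa -> last char: a
  4: e$eaaae -> last char: e
  5: eaaaee$ -> last char: $
  6: ee$eaaa -> last char: a


BWT = eeaae$a


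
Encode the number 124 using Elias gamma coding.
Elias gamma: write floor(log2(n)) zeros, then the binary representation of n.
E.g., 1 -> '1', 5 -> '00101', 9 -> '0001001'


num_bits = floor(log2(124)) + 1 = 7
leading_zeros = num_bits - 1 = 6
binary(124) = 1111100

Elias gamma(124) = '000000' + '1111100' = 0000001111100 (13 bits)


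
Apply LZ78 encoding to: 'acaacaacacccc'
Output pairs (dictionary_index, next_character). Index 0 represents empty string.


LZ78 encoding steps:
Dictionary: {0: ''}
Step 1: w='' (idx 0), next='a' -> output (0, 'a'), add 'a' as idx 1
Step 2: w='' (idx 0), next='c' -> output (0, 'c'), add 'c' as idx 2
Step 3: w='a' (idx 1), next='a' -> output (1, 'a'), add 'aa' as idx 3
Step 4: w='c' (idx 2), next='a' -> output (2, 'a'), add 'ca' as idx 4
Step 5: w='a' (idx 1), next='c' -> output (1, 'c'), add 'ac' as idx 5
Step 6: w='ac' (idx 5), next='c' -> output (5, 'c'), add 'acc' as idx 6
Step 7: w='c' (idx 2), next='c' -> output (2, 'c'), add 'cc' as idx 7


Encoded: [(0, 'a'), (0, 'c'), (1, 'a'), (2, 'a'), (1, 'c'), (5, 'c'), (2, 'c')]


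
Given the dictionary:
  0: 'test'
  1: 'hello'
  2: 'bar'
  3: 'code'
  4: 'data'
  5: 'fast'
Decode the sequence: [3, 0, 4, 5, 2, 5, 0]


Look up each index in the dictionary:
  3 -> 'code'
  0 -> 'test'
  4 -> 'data'
  5 -> 'fast'
  2 -> 'bar'
  5 -> 'fast'
  0 -> 'test'

Decoded: "code test data fast bar fast test"


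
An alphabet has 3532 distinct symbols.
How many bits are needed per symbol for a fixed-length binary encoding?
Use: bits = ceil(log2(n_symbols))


log2(3532) = 11.7863
Bracket: 2^11 = 2048 < 3532 <= 2^12 = 4096
So ceil(log2(3532)) = 12

bits = ceil(log2(3532)) = ceil(11.7863) = 12 bits


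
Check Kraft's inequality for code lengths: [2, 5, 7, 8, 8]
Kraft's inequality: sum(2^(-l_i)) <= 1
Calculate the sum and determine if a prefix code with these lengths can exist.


Sum = 2^(-2) + 2^(-5) + 2^(-7) + 2^(-8) + 2^(-8)
    = 0.25 + 0.03125 + 0.0078125 + 0.00390625 + 0.00390625
    = 76/256 = 0.296875
Since 0.296875 <= 1, Kraft's inequality IS satisfied.
A prefix code with these lengths CAN exist.

Kraft sum = 0.296875. Satisfied.


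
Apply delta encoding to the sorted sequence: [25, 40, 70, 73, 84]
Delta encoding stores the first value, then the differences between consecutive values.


First value: 25
Deltas:
  40 - 25 = 15
  70 - 40 = 30
  73 - 70 = 3
  84 - 73 = 11


Delta encoded: [25, 15, 30, 3, 11]


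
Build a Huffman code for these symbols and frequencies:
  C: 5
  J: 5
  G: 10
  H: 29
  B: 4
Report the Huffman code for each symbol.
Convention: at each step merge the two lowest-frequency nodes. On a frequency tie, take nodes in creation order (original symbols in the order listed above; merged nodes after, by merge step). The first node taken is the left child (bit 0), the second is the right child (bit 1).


Huffman tree construction:
Step 1: Merge B(4) + C(5) = 9
Step 2: Merge J(5) + (B+C)(9) = 14
Step 3: Merge G(10) + (J+(B+C))(14) = 24
Step 4: Merge (G+(J+(B+C)))(24) + H(29) = 53
Read each symbol's code off the tree from the root (left child = 0, right child = 1).

Codes:
  C: 0111 (length 4)
  J: 010 (length 3)
  G: 00 (length 2)
  H: 1 (length 1)
  B: 0110 (length 4)
Average code length: 100/53 = 1.8868 bits/symbol


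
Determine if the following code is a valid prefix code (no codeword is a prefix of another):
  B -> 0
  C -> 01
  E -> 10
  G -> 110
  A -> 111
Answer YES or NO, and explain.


Checking each pair (does one codeword prefix another?):
  B='0' vs C='01': prefix -- VIOLATION

NO -- this is NOT a valid prefix code. B (0) is a prefix of C (01).


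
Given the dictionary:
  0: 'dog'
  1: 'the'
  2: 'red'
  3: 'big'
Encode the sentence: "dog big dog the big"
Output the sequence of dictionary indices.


Look up each word in the dictionary:
  'dog' -> 0
  'big' -> 3
  'dog' -> 0
  'the' -> 1
  'big' -> 3

Encoded: [0, 3, 0, 1, 3]


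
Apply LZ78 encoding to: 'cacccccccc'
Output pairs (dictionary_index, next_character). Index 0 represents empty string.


LZ78 encoding steps:
Dictionary: {0: ''}
Step 1: w='' (idx 0), next='c' -> output (0, 'c'), add 'c' as idx 1
Step 2: w='' (idx 0), next='a' -> output (0, 'a'), add 'a' as idx 2
Step 3: w='c' (idx 1), next='c' -> output (1, 'c'), add 'cc' as idx 3
Step 4: w='cc' (idx 3), next='c' -> output (3, 'c'), add 'ccc' as idx 4
Step 5: w='ccc' (idx 4), end of input -> output (4, '')


Encoded: [(0, 'c'), (0, 'a'), (1, 'c'), (3, 'c'), (4, '')]


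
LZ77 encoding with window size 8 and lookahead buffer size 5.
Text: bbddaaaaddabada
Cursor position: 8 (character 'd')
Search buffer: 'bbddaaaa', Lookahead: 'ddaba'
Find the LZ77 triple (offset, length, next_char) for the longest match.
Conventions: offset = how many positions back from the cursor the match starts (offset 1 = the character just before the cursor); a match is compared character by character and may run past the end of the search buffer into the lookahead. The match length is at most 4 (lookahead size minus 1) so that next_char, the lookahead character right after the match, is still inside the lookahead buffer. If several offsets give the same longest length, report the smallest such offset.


Try each offset into the search buffer:
  offset=1 (pos 7, char 'a'): match length 0
  offset=2 (pos 6, char 'a'): match length 0
  offset=3 (pos 5, char 'a'): match length 0
  offset=4 (pos 4, char 'a'): match length 0
  offset=5 (pos 3, char 'd'): match length 1
  offset=6 (pos 2, char 'd'): match length 3
  offset=7 (pos 1, char 'b'): match length 0
  offset=8 (pos 0, char 'b'): match length 0
Longest match has length 3 at offset 6.
next_char = character at position 8 + 3 = 11 -> 'b'

Best match: offset=6, length=3 (matching 'dda' starting at position 2)
LZ77 triple: (6, 3, 'b')


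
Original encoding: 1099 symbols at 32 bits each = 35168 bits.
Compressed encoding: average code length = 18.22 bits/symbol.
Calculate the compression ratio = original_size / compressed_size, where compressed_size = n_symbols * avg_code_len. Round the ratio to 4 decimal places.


original_size = n_symbols * orig_bits = 1099 * 32 = 35168 bits
compressed_size = n_symbols * avg_code_len = 1099 * 18.22 = 20023.78 bits
ratio = original_size / compressed_size = 35168 / 20023.78 = 1.7563

Compression ratio = 1.7563


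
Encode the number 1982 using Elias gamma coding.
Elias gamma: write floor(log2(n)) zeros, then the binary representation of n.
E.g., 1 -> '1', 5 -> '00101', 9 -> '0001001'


num_bits = floor(log2(1982)) + 1 = 11
leading_zeros = num_bits - 1 = 10
binary(1982) = 11110111110

Elias gamma(1982) = '0000000000' + '11110111110' = 000000000011110111110 (21 bits)


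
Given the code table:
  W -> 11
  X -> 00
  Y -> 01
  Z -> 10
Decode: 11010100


Decoding:
11 -> W
01 -> Y
01 -> Y
00 -> X


Result: WYYX


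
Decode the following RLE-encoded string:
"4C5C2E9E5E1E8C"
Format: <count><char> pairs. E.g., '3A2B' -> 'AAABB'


Expanding each <count><char> pair:
  4C -> 'CCCC'
  5C -> 'CCCCC'
  2E -> 'EE'
  9E -> 'EEEEEEEEE'
  5E -> 'EEEEE'
  1E -> 'E'
  8C -> 'CCCCCCCC'

Decoded = CCCCCCCCCEEEEEEEEEEEEEEEEECCCCCCCC


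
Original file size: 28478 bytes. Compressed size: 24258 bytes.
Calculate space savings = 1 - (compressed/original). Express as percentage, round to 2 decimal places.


ratio = compressed/original = 24258/28478 = 0.851815
savings = 1 - ratio = 1 - 0.851815 = 0.148185
as a percentage: 0.148185 * 100 = 14.82%

Space savings = 1 - 24258/28478 = 14.82%


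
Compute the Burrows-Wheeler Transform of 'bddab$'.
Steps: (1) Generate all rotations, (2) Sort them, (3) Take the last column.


Rotations (sorted):
  0: $bddab -> last char: b
  1: ab$bdd -> last char: d
  2: b$bdda -> last char: a
  3: bddab$ -> last char: $
  4: dab$bd -> last char: d
  5: ddab$b -> last char: b


BWT = bda$db


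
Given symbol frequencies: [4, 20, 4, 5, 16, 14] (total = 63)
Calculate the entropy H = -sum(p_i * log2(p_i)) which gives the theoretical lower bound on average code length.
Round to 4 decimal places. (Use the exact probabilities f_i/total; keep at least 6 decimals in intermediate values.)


Per-symbol terms -p_i * log2(p_i) with p_i = f_i/63:
  p = 4/63 = 0.063492: log2(p) = -3.977280, -p*log2(p) = 0.252526
  p = 20/63 = 0.317460: log2(p) = -1.655352, -p*log2(p) = 0.525509
  p = 4/63 = 0.063492: log2(p) = -3.977280, -p*log2(p) = 0.252526
  p = 5/63 = 0.079365: log2(p) = -3.655352, -p*log2(p) = 0.290107
  p = 16/63 = 0.253968: log2(p) = -1.977280, -p*log2(p) = 0.502166
  p = 14/63 = 0.222222: log2(p) = -2.169925, -p*log2(p) = 0.482206
H = 0.252526 + 0.525509 + 0.252526 + 0.290107 + 0.502166 + 0.482206 = 2.305040

H = 2.305 bits/symbol


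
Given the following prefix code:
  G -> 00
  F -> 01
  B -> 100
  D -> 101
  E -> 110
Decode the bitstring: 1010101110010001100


Decoding step by step:
Bits 101 -> D
Bits 01 -> F
Bits 01 -> F
Bits 110 -> E
Bits 01 -> F
Bits 00 -> G
Bits 01 -> F
Bits 100 -> B


Decoded message: DFFEFGFB


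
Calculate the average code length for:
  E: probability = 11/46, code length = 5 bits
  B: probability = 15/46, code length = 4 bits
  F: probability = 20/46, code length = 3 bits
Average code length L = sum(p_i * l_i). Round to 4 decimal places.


Weighted contributions p_i * l_i:
  E: (11/46) * 5 = 55/46
  B: (15/46) * 4 = 60/46
  F: (20/46) * 3 = 60/46
Sum = (55 + 60 + 60)/46 = 175/46

L = 175/46 = 3.8043 bits/symbol


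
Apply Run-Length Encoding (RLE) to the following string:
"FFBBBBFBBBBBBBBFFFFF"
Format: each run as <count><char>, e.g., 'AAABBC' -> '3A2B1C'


Scanning runs left to right:
  i=0: run of 'F' x 2 -> '2F'
  i=2: run of 'B' x 4 -> '4B'
  i=6: run of 'F' x 1 -> '1F'
  i=7: run of 'B' x 8 -> '8B'
  i=15: run of 'F' x 5 -> '5F'

RLE = 2F4B1F8B5F


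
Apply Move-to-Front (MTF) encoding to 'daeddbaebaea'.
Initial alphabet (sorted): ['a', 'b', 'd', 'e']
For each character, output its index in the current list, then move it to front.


MTF encoding:
'd': index 2 in ['a', 'b', 'd', 'e'] -> ['d', 'a', 'b', 'e']
'a': index 1 in ['d', 'a', 'b', 'e'] -> ['a', 'd', 'b', 'e']
'e': index 3 in ['a', 'd', 'b', 'e'] -> ['e', 'a', 'd', 'b']
'd': index 2 in ['e', 'a', 'd', 'b'] -> ['d', 'e', 'a', 'b']
'd': index 0 in ['d', 'e', 'a', 'b'] -> ['d', 'e', 'a', 'b']
'b': index 3 in ['d', 'e', 'a', 'b'] -> ['b', 'd', 'e', 'a']
'a': index 3 in ['b', 'd', 'e', 'a'] -> ['a', 'b', 'd', 'e']
'e': index 3 in ['a', 'b', 'd', 'e'] -> ['e', 'a', 'b', 'd']
'b': index 2 in ['e', 'a', 'b', 'd'] -> ['b', 'e', 'a', 'd']
'a': index 2 in ['b', 'e', 'a', 'd'] -> ['a', 'b', 'e', 'd']
'e': index 2 in ['a', 'b', 'e', 'd'] -> ['e', 'a', 'b', 'd']
'a': index 1 in ['e', 'a', 'b', 'd'] -> ['a', 'e', 'b', 'd']


Output: [2, 1, 3, 2, 0, 3, 3, 3, 2, 2, 2, 1]


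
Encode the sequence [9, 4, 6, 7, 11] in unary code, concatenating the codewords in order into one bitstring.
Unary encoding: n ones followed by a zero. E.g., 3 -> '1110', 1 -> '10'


Encode each number as n ones followed by a terminating 0:
  9 -> 1111111110 (10 bits)
  4 -> 11110 (5 bits)
  6 -> 1111110 (7 bits)
  7 -> 11111110 (8 bits)
  11 -> 111111111110 (12 bits)
Total length = 10 + 5 + 7 + 8 + 12 = 42 bits.

Unary([9, 4, 6, 7, 11]) = 111111111011110111111011111110111111111110 (42 bits)


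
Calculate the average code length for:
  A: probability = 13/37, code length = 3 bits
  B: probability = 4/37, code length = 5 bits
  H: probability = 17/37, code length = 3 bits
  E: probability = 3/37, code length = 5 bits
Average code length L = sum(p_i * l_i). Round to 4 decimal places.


Weighted contributions p_i * l_i:
  A: (13/37) * 3 = 39/37
  B: (4/37) * 5 = 20/37
  H: (17/37) * 3 = 51/37
  E: (3/37) * 5 = 15/37
Sum = (39 + 20 + 51 + 15)/37 = 125/37

L = 125/37 = 3.3784 bits/symbol


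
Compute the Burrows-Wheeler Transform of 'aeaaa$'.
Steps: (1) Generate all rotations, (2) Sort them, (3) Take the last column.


Rotations (sorted):
  0: $aeaaa -> last char: a
  1: a$aeaa -> last char: a
  2: aa$aea -> last char: a
  3: aaa$ae -> last char: e
  4: aeaaa$ -> last char: $
  5: eaaa$a -> last char: a


BWT = aaae$a


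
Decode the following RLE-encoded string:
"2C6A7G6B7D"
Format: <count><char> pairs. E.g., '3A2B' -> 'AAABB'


Expanding each <count><char> pair:
  2C -> 'CC'
  6A -> 'AAAAAA'
  7G -> 'GGGGGGG'
  6B -> 'BBBBBB'
  7D -> 'DDDDDDD'

Decoded = CCAAAAAAGGGGGGGBBBBBBDDDDDDD


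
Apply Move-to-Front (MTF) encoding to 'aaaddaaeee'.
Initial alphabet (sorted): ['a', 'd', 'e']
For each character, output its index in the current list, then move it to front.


MTF encoding:
'a': index 0 in ['a', 'd', 'e'] -> ['a', 'd', 'e']
'a': index 0 in ['a', 'd', 'e'] -> ['a', 'd', 'e']
'a': index 0 in ['a', 'd', 'e'] -> ['a', 'd', 'e']
'd': index 1 in ['a', 'd', 'e'] -> ['d', 'a', 'e']
'd': index 0 in ['d', 'a', 'e'] -> ['d', 'a', 'e']
'a': index 1 in ['d', 'a', 'e'] -> ['a', 'd', 'e']
'a': index 0 in ['a', 'd', 'e'] -> ['a', 'd', 'e']
'e': index 2 in ['a', 'd', 'e'] -> ['e', 'a', 'd']
'e': index 0 in ['e', 'a', 'd'] -> ['e', 'a', 'd']
'e': index 0 in ['e', 'a', 'd'] -> ['e', 'a', 'd']


Output: [0, 0, 0, 1, 0, 1, 0, 2, 0, 0]


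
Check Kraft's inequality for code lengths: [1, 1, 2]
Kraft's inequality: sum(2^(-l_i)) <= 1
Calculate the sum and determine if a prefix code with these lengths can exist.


Sum = 2^(-1) + 2^(-1) + 2^(-2)
    = 0.5 + 0.5 + 0.25
    = 5/4 = 1.25
Since 1.25 > 1, Kraft's inequality is NOT satisfied.
A prefix code with these lengths CANNOT exist.

Kraft sum = 1.25. Not satisfied.


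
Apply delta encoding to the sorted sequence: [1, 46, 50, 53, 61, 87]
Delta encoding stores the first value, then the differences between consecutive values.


First value: 1
Deltas:
  46 - 1 = 45
  50 - 46 = 4
  53 - 50 = 3
  61 - 53 = 8
  87 - 61 = 26


Delta encoded: [1, 45, 4, 3, 8, 26]


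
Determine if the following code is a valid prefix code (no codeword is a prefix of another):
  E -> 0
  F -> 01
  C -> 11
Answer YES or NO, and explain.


Checking each pair (does one codeword prefix another?):
  E='0' vs F='01': prefix -- VIOLATION

NO -- this is NOT a valid prefix code. E (0) is a prefix of F (01).


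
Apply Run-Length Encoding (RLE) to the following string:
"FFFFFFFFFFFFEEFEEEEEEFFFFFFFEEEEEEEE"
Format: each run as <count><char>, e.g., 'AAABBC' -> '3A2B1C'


Scanning runs left to right:
  i=0: run of 'F' x 12 -> '12F'
  i=12: run of 'E' x 2 -> '2E'
  i=14: run of 'F' x 1 -> '1F'
  i=15: run of 'E' x 6 -> '6E'
  i=21: run of 'F' x 7 -> '7F'
  i=28: run of 'E' x 8 -> '8E'

RLE = 12F2E1F6E7F8E


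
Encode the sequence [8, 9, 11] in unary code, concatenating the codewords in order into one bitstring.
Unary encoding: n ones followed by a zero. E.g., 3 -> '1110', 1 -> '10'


Encode each number as n ones followed by a terminating 0:
  8 -> 111111110 (9 bits)
  9 -> 1111111110 (10 bits)
  11 -> 111111111110 (12 bits)
Total length = 9 + 10 + 12 = 31 bits.

Unary([8, 9, 11]) = 1111111101111111110111111111110 (31 bits)


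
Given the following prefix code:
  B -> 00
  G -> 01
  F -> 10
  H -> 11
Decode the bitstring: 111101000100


Decoding step by step:
Bits 11 -> H
Bits 11 -> H
Bits 01 -> G
Bits 00 -> B
Bits 01 -> G
Bits 00 -> B


Decoded message: HHGBGB


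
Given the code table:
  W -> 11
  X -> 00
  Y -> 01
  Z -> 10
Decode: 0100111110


Decoding:
01 -> Y
00 -> X
11 -> W
11 -> W
10 -> Z


Result: YXWWZ


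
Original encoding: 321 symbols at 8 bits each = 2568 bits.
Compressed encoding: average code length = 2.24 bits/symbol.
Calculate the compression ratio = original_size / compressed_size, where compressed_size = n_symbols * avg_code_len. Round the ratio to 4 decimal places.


original_size = n_symbols * orig_bits = 321 * 8 = 2568 bits
compressed_size = n_symbols * avg_code_len = 321 * 2.24 = 719.04 bits
ratio = original_size / compressed_size = 2568 / 719.04 = 3.5714

Compression ratio = 3.5714


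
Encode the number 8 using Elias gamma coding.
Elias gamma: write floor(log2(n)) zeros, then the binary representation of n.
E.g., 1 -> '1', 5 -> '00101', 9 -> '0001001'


num_bits = floor(log2(8)) + 1 = 4
leading_zeros = num_bits - 1 = 3
binary(8) = 1000

Elias gamma(8) = '000' + '1000' = 0001000 (7 bits)


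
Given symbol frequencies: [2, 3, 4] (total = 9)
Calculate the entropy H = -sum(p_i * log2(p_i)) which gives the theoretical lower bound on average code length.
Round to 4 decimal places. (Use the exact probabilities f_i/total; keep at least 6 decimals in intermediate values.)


Per-symbol terms -p_i * log2(p_i) with p_i = f_i/9:
  p = 2/9 = 0.222222: log2(p) = -2.169925, -p*log2(p) = 0.482206
  p = 3/9 = 0.333333: log2(p) = -1.584963, -p*log2(p) = 0.528321
  p = 4/9 = 0.444444: log2(p) = -1.169925, -p*log2(p) = 0.519967
H = 0.482206 + 0.528321 + 0.519967 = 1.530494

H = 1.5305 bits/symbol


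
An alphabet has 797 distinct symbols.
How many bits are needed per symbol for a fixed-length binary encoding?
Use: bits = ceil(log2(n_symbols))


log2(797) = 9.6384
Bracket: 2^9 = 512 < 797 <= 2^10 = 1024
So ceil(log2(797)) = 10

bits = ceil(log2(797)) = ceil(9.6384) = 10 bits


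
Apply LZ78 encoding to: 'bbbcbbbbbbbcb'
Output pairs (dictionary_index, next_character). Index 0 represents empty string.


LZ78 encoding steps:
Dictionary: {0: ''}
Step 1: w='' (idx 0), next='b' -> output (0, 'b'), add 'b' as idx 1
Step 2: w='b' (idx 1), next='b' -> output (1, 'b'), add 'bb' as idx 2
Step 3: w='' (idx 0), next='c' -> output (0, 'c'), add 'c' as idx 3
Step 4: w='bb' (idx 2), next='b' -> output (2, 'b'), add 'bbb' as idx 4
Step 5: w='bbb' (idx 4), next='b' -> output (4, 'b'), add 'bbbb' as idx 5
Step 6: w='c' (idx 3), next='b' -> output (3, 'b'), add 'cb' as idx 6


Encoded: [(0, 'b'), (1, 'b'), (0, 'c'), (2, 'b'), (4, 'b'), (3, 'b')]


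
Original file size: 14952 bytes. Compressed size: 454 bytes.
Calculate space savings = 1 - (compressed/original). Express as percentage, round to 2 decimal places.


ratio = compressed/original = 454/14952 = 0.030364
savings = 1 - ratio = 1 - 0.030364 = 0.969636
as a percentage: 0.969636 * 100 = 96.96%

Space savings = 1 - 454/14952 = 96.96%


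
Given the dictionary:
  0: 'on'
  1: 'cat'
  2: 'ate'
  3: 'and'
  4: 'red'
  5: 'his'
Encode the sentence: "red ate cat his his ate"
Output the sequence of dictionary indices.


Look up each word in the dictionary:
  'red' -> 4
  'ate' -> 2
  'cat' -> 1
  'his' -> 5
  'his' -> 5
  'ate' -> 2

Encoded: [4, 2, 1, 5, 5, 2]


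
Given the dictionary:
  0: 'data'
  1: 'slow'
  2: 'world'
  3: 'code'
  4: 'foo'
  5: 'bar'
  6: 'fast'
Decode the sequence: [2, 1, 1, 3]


Look up each index in the dictionary:
  2 -> 'world'
  1 -> 'slow'
  1 -> 'slow'
  3 -> 'code'

Decoded: "world slow slow code"


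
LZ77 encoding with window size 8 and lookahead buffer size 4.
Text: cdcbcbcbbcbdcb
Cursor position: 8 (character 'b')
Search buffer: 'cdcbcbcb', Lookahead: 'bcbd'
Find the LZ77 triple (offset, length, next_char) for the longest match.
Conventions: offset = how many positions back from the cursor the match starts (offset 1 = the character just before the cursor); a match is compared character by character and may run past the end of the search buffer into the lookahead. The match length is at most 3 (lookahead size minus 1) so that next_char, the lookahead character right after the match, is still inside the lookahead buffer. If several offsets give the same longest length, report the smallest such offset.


Try each offset into the search buffer:
  offset=1 (pos 7, char 'b'): match length 1
  offset=2 (pos 6, char 'c'): match length 0
  offset=3 (pos 5, char 'b'): match length 3
  offset=4 (pos 4, char 'c'): match length 0
  offset=5 (pos 3, char 'b'): match length 3
  offset=6 (pos 2, char 'c'): match length 0
  offset=7 (pos 1, char 'd'): match length 0
  offset=8 (pos 0, char 'c'): match length 0
Longest match has length 3, found at offsets 3, 5; take the smallest, offset 3.
next_char = character at position 8 + 3 = 11 -> 'd'

Best match: offset=3, length=3 (matching 'bcb' starting at position 5)
LZ77 triple: (3, 3, 'd')


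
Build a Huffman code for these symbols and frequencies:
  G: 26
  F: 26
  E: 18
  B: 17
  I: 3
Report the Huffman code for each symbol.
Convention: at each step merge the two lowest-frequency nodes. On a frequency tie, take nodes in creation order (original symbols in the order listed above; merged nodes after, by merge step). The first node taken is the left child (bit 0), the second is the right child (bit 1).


Huffman tree construction:
Step 1: Merge I(3) + B(17) = 20
Step 2: Merge E(18) + (I+B)(20) = 38
Step 3: Merge G(26) + F(26) = 52
Step 4: Merge (E+(I+B))(38) + (G+F)(52) = 90
Read each symbol's code off the tree from the root (left child = 0, right child = 1).

Codes:
  G: 10 (length 2)
  F: 11 (length 2)
  E: 00 (length 2)
  B: 011 (length 3)
  I: 010 (length 3)
Average code length: 200/90 = 2.2222 bits/symbol


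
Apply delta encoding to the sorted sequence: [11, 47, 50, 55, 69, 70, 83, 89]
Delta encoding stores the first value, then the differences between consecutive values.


First value: 11
Deltas:
  47 - 11 = 36
  50 - 47 = 3
  55 - 50 = 5
  69 - 55 = 14
  70 - 69 = 1
  83 - 70 = 13
  89 - 83 = 6


Delta encoded: [11, 36, 3, 5, 14, 1, 13, 6]
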